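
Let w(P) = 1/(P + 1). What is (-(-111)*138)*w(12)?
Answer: 15318/13 ≈ 1178.3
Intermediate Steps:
w(P) = 1/(1 + P)
(-(-111)*138)*w(12) = (-(-111)*138)/(1 + 12) = -111*(-138)/13 = 15318*(1/13) = 15318/13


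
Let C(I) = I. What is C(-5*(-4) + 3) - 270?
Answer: -247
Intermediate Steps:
C(-5*(-4) + 3) - 270 = (-5*(-4) + 3) - 270 = (20 + 3) - 270 = 23 - 270 = -247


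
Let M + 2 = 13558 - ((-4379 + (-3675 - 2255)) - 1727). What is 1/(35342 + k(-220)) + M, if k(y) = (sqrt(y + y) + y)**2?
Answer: 5*(4504192*sqrt(110) + 426372957*I)/(2*(440*sqrt(110) + 41651*I)) ≈ 25592.0 + 1.9073e-6*I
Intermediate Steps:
k(y) = (y + sqrt(2)*sqrt(y))**2 (k(y) = (sqrt(2*y) + y)**2 = (sqrt(2)*sqrt(y) + y)**2 = (y + sqrt(2)*sqrt(y))**2)
M = 25592 (M = -2 + (13558 - ((-4379 + (-3675 - 2255)) - 1727)) = -2 + (13558 - ((-4379 - 5930) - 1727)) = -2 + (13558 - (-10309 - 1727)) = -2 + (13558 - 1*(-12036)) = -2 + (13558 + 12036) = -2 + 25594 = 25592)
1/(35342 + k(-220)) + M = 1/(35342 + (-220 + sqrt(2)*sqrt(-220))**2) + 25592 = 1/(35342 + (-220 + sqrt(2)*(2*I*sqrt(55)))**2) + 25592 = 1/(35342 + (-220 + 2*I*sqrt(110))**2) + 25592 = 25592 + 1/(35342 + (-220 + 2*I*sqrt(110))**2)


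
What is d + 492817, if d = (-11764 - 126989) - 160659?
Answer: 193405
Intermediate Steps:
d = -299412 (d = -138753 - 160659 = -299412)
d + 492817 = -299412 + 492817 = 193405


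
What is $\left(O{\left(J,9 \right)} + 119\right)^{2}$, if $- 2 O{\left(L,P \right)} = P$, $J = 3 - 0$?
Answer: $\frac{52441}{4} \approx 13110.0$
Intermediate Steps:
$J = 3$ ($J = 3 + 0 = 3$)
$O{\left(L,P \right)} = - \frac{P}{2}$
$\left(O{\left(J,9 \right)} + 119\right)^{2} = \left(\left(- \frac{1}{2}\right) 9 + 119\right)^{2} = \left(- \frac{9}{2} + 119\right)^{2} = \left(\frac{229}{2}\right)^{2} = \frac{52441}{4}$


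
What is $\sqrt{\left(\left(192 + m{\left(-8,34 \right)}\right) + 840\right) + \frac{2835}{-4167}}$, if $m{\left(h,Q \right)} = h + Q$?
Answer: $\frac{\sqrt{226656557}}{463} \approx 32.516$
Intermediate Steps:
$m{\left(h,Q \right)} = Q + h$
$\sqrt{\left(\left(192 + m{\left(-8,34 \right)}\right) + 840\right) + \frac{2835}{-4167}} = \sqrt{\left(\left(192 + \left(34 - 8\right)\right) + 840\right) + \frac{2835}{-4167}} = \sqrt{\left(\left(192 + 26\right) + 840\right) + 2835 \left(- \frac{1}{4167}\right)} = \sqrt{\left(218 + 840\right) - \frac{315}{463}} = \sqrt{1058 - \frac{315}{463}} = \sqrt{\frac{489539}{463}} = \frac{\sqrt{226656557}}{463}$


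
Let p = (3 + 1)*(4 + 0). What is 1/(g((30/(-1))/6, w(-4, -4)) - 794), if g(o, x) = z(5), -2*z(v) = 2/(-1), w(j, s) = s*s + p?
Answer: -1/793 ≈ -0.0012610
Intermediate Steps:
p = 16 (p = 4*4 = 16)
w(j, s) = 16 + s² (w(j, s) = s*s + 16 = s² + 16 = 16 + s²)
z(v) = 1 (z(v) = -1/(-1) = -(-1) = -½*(-2) = 1)
g(o, x) = 1
1/(g((30/(-1))/6, w(-4, -4)) - 794) = 1/(1 - 794) = 1/(-793) = -1/793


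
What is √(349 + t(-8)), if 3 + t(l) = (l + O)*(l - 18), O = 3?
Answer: 2*√119 ≈ 21.817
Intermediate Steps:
t(l) = -3 + (-18 + l)*(3 + l) (t(l) = -3 + (l + 3)*(l - 18) = -3 + (3 + l)*(-18 + l) = -3 + (-18 + l)*(3 + l))
√(349 + t(-8)) = √(349 + (-57 + (-8)² - 15*(-8))) = √(349 + (-57 + 64 + 120)) = √(349 + 127) = √476 = 2*√119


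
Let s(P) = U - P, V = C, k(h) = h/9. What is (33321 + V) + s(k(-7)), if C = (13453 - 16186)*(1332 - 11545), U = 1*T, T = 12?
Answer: 251509165/9 ≈ 2.7945e+7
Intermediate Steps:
U = 12 (U = 1*12 = 12)
k(h) = h/9 (k(h) = h*(1/9) = h/9)
C = 27912129 (C = -2733*(-10213) = 27912129)
V = 27912129
s(P) = 12 - P
(33321 + V) + s(k(-7)) = (33321 + 27912129) + (12 - (-7)/9) = 27945450 + (12 - 1*(-7/9)) = 27945450 + (12 + 7/9) = 27945450 + 115/9 = 251509165/9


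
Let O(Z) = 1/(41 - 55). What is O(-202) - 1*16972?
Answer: -237609/14 ≈ -16972.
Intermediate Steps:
O(Z) = -1/14 (O(Z) = 1/(-14) = -1/14)
O(-202) - 1*16972 = -1/14 - 1*16972 = -1/14 - 16972 = -237609/14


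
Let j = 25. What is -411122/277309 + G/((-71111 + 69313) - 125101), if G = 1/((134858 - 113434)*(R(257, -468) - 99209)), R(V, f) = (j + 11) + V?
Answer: -110559488991173791043/74574314516502375744 ≈ -1.4825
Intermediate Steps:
R(V, f) = 36 + V (R(V, f) = (25 + 11) + V = 36 + V)
G = -1/2119176384 (G = 1/((134858 - 113434)*((36 + 257) - 99209)) = 1/(21424*(293 - 99209)) = 1/(21424*(-98916)) = 1/(-2119176384) = -1/2119176384 ≈ -4.7188e-10)
-411122/277309 + G/((-71111 + 69313) - 125101) = -411122/277309 - 1/(2119176384*((-71111 + 69313) - 125101)) = -411122*1/277309 - 1/(2119176384*(-1798 - 125101)) = -411122/277309 - 1/2119176384/(-126899) = -411122/277309 - 1/2119176384*(-1/126899) = -411122/277309 + 1/268921363953216 = -110559488991173791043/74574314516502375744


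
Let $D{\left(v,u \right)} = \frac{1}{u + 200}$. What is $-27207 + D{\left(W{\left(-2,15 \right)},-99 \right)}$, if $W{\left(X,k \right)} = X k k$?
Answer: $- \frac{2747906}{101} \approx -27207.0$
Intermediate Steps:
$W{\left(X,k \right)} = X k^{2}$
$D{\left(v,u \right)} = \frac{1}{200 + u}$
$-27207 + D{\left(W{\left(-2,15 \right)},-99 \right)} = -27207 + \frac{1}{200 - 99} = -27207 + \frac{1}{101} = - \frac{2747906}{101}$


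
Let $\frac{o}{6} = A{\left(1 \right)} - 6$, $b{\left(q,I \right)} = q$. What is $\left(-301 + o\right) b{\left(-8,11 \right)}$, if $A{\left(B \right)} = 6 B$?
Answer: $2408$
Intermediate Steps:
$o = 0$ ($o = 6 \left(6 \cdot 1 - 6\right) = 6 \left(6 - 6\right) = 6 \cdot 0 = 0$)
$\left(-301 + o\right) b{\left(-8,11 \right)} = \left(-301 + 0\right) \left(-8\right) = \left(-301\right) \left(-8\right) = 2408$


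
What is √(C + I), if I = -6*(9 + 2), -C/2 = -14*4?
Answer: √46 ≈ 6.7823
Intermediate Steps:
C = 112 (C = -(-28)*4 = -2*(-56) = 112)
I = -66 (I = -6*11 = -66)
√(C + I) = √(112 - 66) = √46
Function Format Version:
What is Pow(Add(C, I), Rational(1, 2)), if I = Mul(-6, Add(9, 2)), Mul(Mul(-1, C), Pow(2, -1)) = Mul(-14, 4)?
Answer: Pow(46, Rational(1, 2)) ≈ 6.7823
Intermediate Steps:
C = 112 (C = Mul(-2, Mul(-14, 4)) = Mul(-2, -56) = 112)
I = -66 (I = Mul(-6, 11) = -66)
Pow(Add(C, I), Rational(1, 2)) = Pow(Add(112, -66), Rational(1, 2)) = Pow(46, Rational(1, 2))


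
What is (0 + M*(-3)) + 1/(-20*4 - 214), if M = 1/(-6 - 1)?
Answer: 125/294 ≈ 0.42517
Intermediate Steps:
M = -⅐ (M = 1/(-7) = -⅐ ≈ -0.14286)
(0 + M*(-3)) + 1/(-20*4 - 214) = (0 - ⅐*(-3)) + 1/(-20*4 - 214) = (0 + 3/7) + 1/(-80 - 214) = 3/7 + 1/(-294) = 3/7 - 1/294 = 125/294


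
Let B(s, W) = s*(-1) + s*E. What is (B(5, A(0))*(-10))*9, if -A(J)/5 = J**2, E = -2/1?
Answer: 1350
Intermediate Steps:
E = -2 (E = -2*1 = -2)
A(J) = -5*J**2
B(s, W) = -3*s (B(s, W) = s*(-1) + s*(-2) = -s - 2*s = -3*s)
(B(5, A(0))*(-10))*9 = (-3*5*(-10))*9 = -15*(-10)*9 = 150*9 = 1350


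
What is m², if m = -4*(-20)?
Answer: 6400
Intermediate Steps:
m = 80
m² = 80² = 6400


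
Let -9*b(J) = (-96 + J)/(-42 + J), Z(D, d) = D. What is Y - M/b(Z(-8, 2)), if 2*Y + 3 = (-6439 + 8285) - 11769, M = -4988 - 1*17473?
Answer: -5311801/52 ≈ -1.0215e+5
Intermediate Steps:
M = -22461 (M = -4988 - 17473 = -22461)
b(J) = -(-96 + J)/(9*(-42 + J))
Y = -4963 (Y = -3/2 + ((-6439 + 8285) - 11769)/2 = -3/2 + (1846 - 11769)/2 = -3/2 + (½)*(-9923) = -3/2 - 9923/2 = -4963)
Y - M/b(Z(-8, 2)) = -4963 - (-22461)/((96 - 1*(-8))/(9*(-42 - 8))) = -4963 - (-22461)/((⅑)*(96 + 8)/(-50)) = -4963 - (-22461)/((⅑)*(-1/50)*104) = -4963 - (-22461)/(-52/225) = -4963 - (-22461)*(-225)/52 = -4963 - 1*5053725/52 = -4963 - 5053725/52 = -5311801/52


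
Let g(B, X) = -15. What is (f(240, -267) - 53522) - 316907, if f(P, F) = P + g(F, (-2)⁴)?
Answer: -370204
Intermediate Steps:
f(P, F) = -15 + P (f(P, F) = P - 15 = -15 + P)
(f(240, -267) - 53522) - 316907 = ((-15 + 240) - 53522) - 316907 = (225 - 53522) - 316907 = -53297 - 316907 = -370204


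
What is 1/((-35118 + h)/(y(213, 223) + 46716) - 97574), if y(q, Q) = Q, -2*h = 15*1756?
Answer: -46939/4580074274 ≈ -1.0249e-5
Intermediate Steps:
h = -13170 (h = -15*1756/2 = -1/2*26340 = -13170)
1/((-35118 + h)/(y(213, 223) + 46716) - 97574) = 1/((-35118 - 13170)/(223 + 46716) - 97574) = 1/(-48288/46939 - 97574) = 1/(-4580074274/46939) = -46939/4580074274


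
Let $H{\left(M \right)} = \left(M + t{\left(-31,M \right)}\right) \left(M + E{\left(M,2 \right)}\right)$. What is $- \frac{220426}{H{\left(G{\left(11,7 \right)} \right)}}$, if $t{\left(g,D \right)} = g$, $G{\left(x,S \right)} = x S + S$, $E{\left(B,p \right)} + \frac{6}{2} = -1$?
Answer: $- \frac{110213}{2120} \approx -51.987$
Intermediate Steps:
$E{\left(B,p \right)} = -4$ ($E{\left(B,p \right)} = -3 - 1 = -4$)
$G{\left(x,S \right)} = S + S x$ ($G{\left(x,S \right)} = S x + S = S + S x$)
$H{\left(M \right)} = \left(-31 + M\right) \left(-4 + M\right)$ ($H{\left(M \right)} = \left(M - 31\right) \left(M - 4\right) = \left(-31 + M\right) \left(-4 + M\right)$)
$- \frac{220426}{H{\left(G{\left(11,7 \right)} \right)}} = - \frac{220426}{124 + \left(7 \left(1 + 11\right)\right)^{2} - 35 \cdot 7 \left(1 + 11\right)} = - \frac{220426}{124 + \left(7 \cdot 12\right)^{2} - 35 \cdot 7 \cdot 12} = - \frac{220426}{124 + 84^{2} - 2940} = - \frac{220426}{124 + 7056 - 2940} = - \frac{220426}{4240} = \left(-220426\right) \frac{1}{4240} = - \frac{110213}{2120}$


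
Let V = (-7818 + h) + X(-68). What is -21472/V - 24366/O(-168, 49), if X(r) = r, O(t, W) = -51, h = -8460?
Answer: 6051238/12631 ≈ 479.08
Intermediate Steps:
V = -16346 (V = (-7818 - 8460) - 68 = -16278 - 68 = -16346)
-21472/V - 24366/O(-168, 49) = -21472/(-16346) - 24366/(-51) = -21472*(-1/16346) - 24366*(-1/51) = 976/743 + 8122/17 = 6051238/12631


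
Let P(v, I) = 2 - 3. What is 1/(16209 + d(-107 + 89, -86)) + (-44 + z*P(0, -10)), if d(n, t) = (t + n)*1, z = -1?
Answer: -692514/16105 ≈ -43.000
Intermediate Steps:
P(v, I) = -1
d(n, t) = n + t (d(n, t) = (n + t)*1 = n + t)
1/(16209 + d(-107 + 89, -86)) + (-44 + z*P(0, -10)) = 1/(16209 + ((-107 + 89) - 86)) + (-44 - 1*(-1)) = 1/(16209 + (-18 - 86)) + (-44 + 1) = 1/(16209 - 104) - 43 = 1/16105 - 43 = -692514/16105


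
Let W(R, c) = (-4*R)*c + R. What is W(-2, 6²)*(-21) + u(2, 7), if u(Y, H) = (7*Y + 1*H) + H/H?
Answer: -5984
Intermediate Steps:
W(R, c) = R - 4*R*c (W(R, c) = -4*R*c + R = R - 4*R*c)
u(Y, H) = 1 + H + 7*Y (u(Y, H) = (7*Y + H) + 1 = (H + 7*Y) + 1 = 1 + H + 7*Y)
W(-2, 6²)*(-21) + u(2, 7) = -2*(1 - 4*6²)*(-21) + (1 + 7 + 7*2) = -2*(1 - 4*36)*(-21) + (1 + 7 + 14) = -2*(1 - 144)*(-21) + 22 = -2*(-143)*(-21) + 22 = 286*(-21) + 22 = -6006 + 22 = -5984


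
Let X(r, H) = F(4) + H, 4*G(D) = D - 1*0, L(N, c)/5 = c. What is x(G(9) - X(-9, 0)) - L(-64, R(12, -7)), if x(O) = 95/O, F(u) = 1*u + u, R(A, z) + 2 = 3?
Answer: -495/23 ≈ -21.522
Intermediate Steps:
R(A, z) = 1 (R(A, z) = -2 + 3 = 1)
F(u) = 2*u (F(u) = u + u = 2*u)
L(N, c) = 5*c
G(D) = D/4 (G(D) = (D - 1*0)/4 = (D + 0)/4 = D/4)
X(r, H) = 8 + H (X(r, H) = 2*4 + H = 8 + H)
x(G(9) - X(-9, 0)) - L(-64, R(12, -7)) = 95/((1/4)*9 - (8 + 0)) - 5 = 95/(9/4 - 1*8) - 1*5 = 95/(9/4 - 8) - 5 = 95/(-23/4) - 5 = 95*(-4/23) - 5 = -380/23 - 5 = -495/23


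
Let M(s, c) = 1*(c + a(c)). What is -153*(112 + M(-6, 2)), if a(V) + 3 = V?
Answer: -17289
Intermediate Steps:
a(V) = -3 + V
M(s, c) = -3 + 2*c (M(s, c) = 1*(c + (-3 + c)) = 1*(-3 + 2*c) = -3 + 2*c)
-153*(112 + M(-6, 2)) = -153*(112 + (-3 + 2*2)) = -153*(112 + (-3 + 4)) = -153*(112 + 1) = -153*113 = -17289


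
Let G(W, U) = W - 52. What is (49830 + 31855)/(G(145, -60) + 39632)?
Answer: 16337/7945 ≈ 2.0563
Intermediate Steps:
G(W, U) = -52 + W
(49830 + 31855)/(G(145, -60) + 39632) = (49830 + 31855)/((-52 + 145) + 39632) = 81685/(93 + 39632) = 81685/39725 = 81685*(1/39725) = 16337/7945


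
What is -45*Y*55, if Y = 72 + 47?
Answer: -294525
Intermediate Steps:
Y = 119
-45*Y*55 = -45*119*55 = -5355*55 = -294525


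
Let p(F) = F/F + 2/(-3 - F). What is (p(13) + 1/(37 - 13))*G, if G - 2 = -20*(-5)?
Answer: 187/2 ≈ 93.500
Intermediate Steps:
G = 102 (G = 2 - 20*(-5) = 2 + 100 = 102)
p(F) = 1 + 2/(-3 - F)
(p(13) + 1/(37 - 13))*G = ((1 + 13)/(3 + 13) + 1/(37 - 13))*102 = (14/16 + 1/24)*102 = ((1/16)*14 + 1/24)*102 = (7/8 + 1/24)*102 = (11/12)*102 = 187/2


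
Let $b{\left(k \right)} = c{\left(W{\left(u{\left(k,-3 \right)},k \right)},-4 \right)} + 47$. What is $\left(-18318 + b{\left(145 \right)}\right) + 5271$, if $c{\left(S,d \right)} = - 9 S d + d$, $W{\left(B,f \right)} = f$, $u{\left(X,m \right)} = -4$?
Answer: $-7784$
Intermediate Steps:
$c{\left(S,d \right)} = d - 9 S d$ ($c{\left(S,d \right)} = - 9 S d + d = d - 9 S d$)
$b{\left(k \right)} = 43 + 36 k$ ($b{\left(k \right)} = - 4 \left(1 - 9 k\right) + 47 = \left(-4 + 36 k\right) + 47 = 43 + 36 k$)
$\left(-18318 + b{\left(145 \right)}\right) + 5271 = \left(-18318 + \left(43 + 36 \cdot 145\right)\right) + 5271 = \left(-18318 + \left(43 + 5220\right)\right) + 5271 = \left(-18318 + 5263\right) + 5271 = -13055 + 5271 = -7784$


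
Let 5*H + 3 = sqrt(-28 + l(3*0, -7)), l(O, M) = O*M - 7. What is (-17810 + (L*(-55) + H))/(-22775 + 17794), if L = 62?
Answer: 106103/24905 - I*sqrt(35)/24905 ≈ 4.2603 - 0.00023755*I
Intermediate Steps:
l(O, M) = -7 + M*O (l(O, M) = M*O - 7 = -7 + M*O)
H = -3/5 + I*sqrt(35)/5 (H = -3/5 + sqrt(-28 + (-7 - 21*0))/5 = -3/5 + sqrt(-28 + (-7 - 7*0))/5 = -3/5 + sqrt(-28 + (-7 + 0))/5 = -3/5 + sqrt(-28 - 7)/5 = -3/5 + sqrt(-35)/5 = -3/5 + (I*sqrt(35))/5 = -3/5 + I*sqrt(35)/5 ≈ -0.6 + 1.1832*I)
(-17810 + (L*(-55) + H))/(-22775 + 17794) = (-17810 + (62*(-55) + (-3/5 + I*sqrt(35)/5)))/(-22775 + 17794) = (-17810 + (-3410 + (-3/5 + I*sqrt(35)/5)))/(-4981) = (-17810 + (-17053/5 + I*sqrt(35)/5))*(-1/4981) = (-106103/5 + I*sqrt(35)/5)*(-1/4981) = 106103/24905 - I*sqrt(35)/24905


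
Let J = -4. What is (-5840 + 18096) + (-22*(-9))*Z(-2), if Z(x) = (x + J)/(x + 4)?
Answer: 11662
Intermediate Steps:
Z(x) = (-4 + x)/(4 + x) (Z(x) = (x - 4)/(x + 4) = (-4 + x)/(4 + x))
(-5840 + 18096) + (-22*(-9))*Z(-2) = (-5840 + 18096) + (-22*(-9))*((-4 - 2)/(4 - 2)) = 12256 + 198*(-6/2) = 12256 + 198*((1/2)*(-6)) = 12256 + 198*(-3) = 12256 - 594 = 11662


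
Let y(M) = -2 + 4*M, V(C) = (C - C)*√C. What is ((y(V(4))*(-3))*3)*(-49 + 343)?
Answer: 5292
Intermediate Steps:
V(C) = 0 (V(C) = 0*√C = 0)
((y(V(4))*(-3))*3)*(-49 + 343) = (((-2 + 4*0)*(-3))*3)*(-49 + 343) = (((-2 + 0)*(-3))*3)*294 = (-2*(-3)*3)*294 = (6*3)*294 = 18*294 = 5292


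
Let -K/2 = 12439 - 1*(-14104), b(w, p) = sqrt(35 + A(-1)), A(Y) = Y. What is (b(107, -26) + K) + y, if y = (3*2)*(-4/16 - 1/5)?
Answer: -530887/10 + sqrt(34) ≈ -53083.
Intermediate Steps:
y = -27/10 (y = 6*(-4*1/16 - 1*1/5) = 6*(-1/4 - 1/5) = 6*(-9/20) = -27/10 ≈ -2.7000)
b(w, p) = sqrt(34) (b(w, p) = sqrt(35 - 1) = sqrt(34))
K = -53086 (K = -2*(12439 - 1*(-14104)) = -2*(12439 + 14104) = -2*26543 = -53086)
(b(107, -26) + K) + y = (sqrt(34) - 53086) - 27/10 = (-53086 + sqrt(34)) - 27/10 = -530887/10 + sqrt(34)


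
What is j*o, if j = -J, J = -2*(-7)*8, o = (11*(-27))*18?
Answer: 598752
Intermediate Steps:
o = -5346 (o = -297*18 = -5346)
J = 112 (J = 14*8 = 112)
j = -112 (j = -1*112 = -112)
j*o = -112*(-5346) = 598752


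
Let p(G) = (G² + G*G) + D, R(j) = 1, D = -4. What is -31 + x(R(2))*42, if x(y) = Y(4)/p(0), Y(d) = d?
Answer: -73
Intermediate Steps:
p(G) = -4 + 2*G² (p(G) = (G² + G*G) - 4 = (G² + G²) - 4 = 2*G² - 4 = -4 + 2*G²)
x(y) = -1 (x(y) = 4/(-4 + 2*0²) = 4/(-4 + 2*0) = 4/(-4 + 0) = 4/(-4) = 4*(-¼) = -1)
-31 + x(R(2))*42 = -31 - 1*42 = -31 - 42 = -73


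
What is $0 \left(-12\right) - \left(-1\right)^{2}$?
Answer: $-1$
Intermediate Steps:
$0 \left(-12\right) - \left(-1\right)^{2} = 0 - 1 = -1$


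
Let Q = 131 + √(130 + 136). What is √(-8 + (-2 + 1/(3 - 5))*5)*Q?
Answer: I*√82*(131 + √266)/2 ≈ 666.97*I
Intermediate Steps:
Q = 131 + √266 ≈ 147.31
√(-8 + (-2 + 1/(3 - 5))*5)*Q = √(-8 + (-2 + 1/(3 - 5))*5)*(131 + √266) = √(-8 + (-2 + 1/(-2))*5)*(131 + √266) = √(-8 + (-2 - ½)*5)*(131 + √266) = √(-8 - 5/2*5)*(131 + √266) = √(-8 - 25/2)*(131 + √266) = √(-41/2)*(131 + √266) = (I*√82/2)*(131 + √266) = I*√82*(131 + √266)/2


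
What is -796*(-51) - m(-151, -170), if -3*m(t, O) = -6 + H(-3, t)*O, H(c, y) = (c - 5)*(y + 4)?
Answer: -26046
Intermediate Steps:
H(c, y) = (-5 + c)*(4 + y)
m(t, O) = 2 - O*(-32 - 8*t)/3 (m(t, O) = -(-6 + (-20 - 5*t + 4*(-3) - 3*t)*O)/3 = -(-6 + (-20 - 5*t - 12 - 3*t)*O)/3 = -(-6 + (-32 - 8*t)*O)/3 = -(-6 + O*(-32 - 8*t))/3 = 2 - O*(-32 - 8*t)/3)
-796*(-51) - m(-151, -170) = -796*(-51) - (2 + (8/3)*(-170)*(4 - 151)) = 40596 - (2 + (8/3)*(-170)*(-147)) = 40596 - (2 + 66640) = 40596 - 1*66642 = 40596 - 66642 = -26046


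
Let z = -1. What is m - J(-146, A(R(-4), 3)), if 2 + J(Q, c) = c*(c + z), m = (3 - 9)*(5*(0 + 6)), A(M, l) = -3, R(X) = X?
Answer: -190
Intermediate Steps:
m = -180 (m = -30*6 = -6*30 = -180)
J(Q, c) = -2 + c*(-1 + c) (J(Q, c) = -2 + c*(c - 1) = -2 + c*(-1 + c))
m - J(-146, A(R(-4), 3)) = -180 - (-2 + (-3)² - 1*(-3)) = -180 - (-2 + 9 + 3) = -180 - 1*10 = -180 - 10 = -190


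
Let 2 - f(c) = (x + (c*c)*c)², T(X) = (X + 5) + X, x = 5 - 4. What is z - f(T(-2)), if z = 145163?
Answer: 145165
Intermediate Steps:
x = 1
T(X) = 5 + 2*X (T(X) = (5 + X) + X = 5 + 2*X)
f(c) = 2 - (1 + c³)² (f(c) = 2 - (1 + (c*c)*c)² = 2 - (1 + c²*c)² = 2 - (1 + c³)²)
z - f(T(-2)) = 145163 - (2 - (1 + (5 + 2*(-2))³)²) = 145163 - (2 - (1 + (5 - 4)³)²) = 145163 - (2 - (1 + 1³)²) = 145163 - (2 - (1 + 1)²) = 145163 - (2 - 1*2²) = 145163 - (2 - 1*4) = 145163 - (2 - 4) = 145163 - 1*(-2) = 145163 + 2 = 145165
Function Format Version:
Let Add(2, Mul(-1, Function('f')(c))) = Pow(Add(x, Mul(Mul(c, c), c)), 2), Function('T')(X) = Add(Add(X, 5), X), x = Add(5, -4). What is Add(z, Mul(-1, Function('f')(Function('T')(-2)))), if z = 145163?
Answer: 145165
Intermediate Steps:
x = 1
Function('T')(X) = Add(5, Mul(2, X)) (Function('T')(X) = Add(Add(5, X), X) = Add(5, Mul(2, X)))
Function('f')(c) = Add(2, Mul(-1, Pow(Add(1, Pow(c, 3)), 2))) (Function('f')(c) = Add(2, Mul(-1, Pow(Add(1, Mul(Mul(c, c), c)), 2))) = Add(2, Mul(-1, Pow(Add(1, Mul(Pow(c, 2), c)), 2))) = Add(2, Mul(-1, Pow(Add(1, Pow(c, 3)), 2))))
Add(z, Mul(-1, Function('f')(Function('T')(-2)))) = Add(145163, Mul(-1, Add(2, Mul(-1, Pow(Add(1, Pow(Add(5, Mul(2, -2)), 3)), 2))))) = Add(145163, Mul(-1, Add(2, Mul(-1, Pow(Add(1, Pow(Add(5, -4), 3)), 2))))) = Add(145163, Mul(-1, Add(2, Mul(-1, Pow(Add(1, Pow(1, 3)), 2))))) = Add(145163, Mul(-1, Add(2, Mul(-1, Pow(Add(1, 1), 2))))) = Add(145163, Mul(-1, Add(2, Mul(-1, Pow(2, 2))))) = Add(145163, Mul(-1, Add(2, Mul(-1, 4)))) = Add(145163, Mul(-1, Add(2, -4))) = Add(145163, Mul(-1, -2)) = Add(145163, 2) = 145165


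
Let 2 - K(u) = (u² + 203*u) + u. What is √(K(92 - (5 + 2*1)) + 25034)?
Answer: √471 ≈ 21.703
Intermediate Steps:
K(u) = 2 - u² - 204*u (K(u) = 2 - ((u² + 203*u) + u) = 2 - (u² + 204*u) = 2 + (-u² - 204*u) = 2 - u² - 204*u)
√(K(92 - (5 + 2*1)) + 25034) = √((2 - (92 - (5 + 2*1))² - 204*(92 - (5 + 2*1))) + 25034) = √((2 - (92 - (5 + 2))² - 204*(92 - (5 + 2))) + 25034) = √((2 - (92 - 1*7)² - 204*(92 - 1*7)) + 25034) = √((2 - (92 - 7)² - 204*(92 - 7)) + 25034) = √((2 - 1*85² - 204*85) + 25034) = √((2 - 1*7225 - 17340) + 25034) = √((2 - 7225 - 17340) + 25034) = √(-24563 + 25034) = √471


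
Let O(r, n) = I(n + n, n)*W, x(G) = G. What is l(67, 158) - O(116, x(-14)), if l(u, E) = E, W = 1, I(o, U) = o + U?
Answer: 200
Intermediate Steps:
I(o, U) = U + o
O(r, n) = 3*n (O(r, n) = (n + (n + n))*1 = (n + 2*n)*1 = (3*n)*1 = 3*n)
l(67, 158) - O(116, x(-14)) = 158 - 3*(-14) = 158 - 1*(-42) = 158 + 42 = 200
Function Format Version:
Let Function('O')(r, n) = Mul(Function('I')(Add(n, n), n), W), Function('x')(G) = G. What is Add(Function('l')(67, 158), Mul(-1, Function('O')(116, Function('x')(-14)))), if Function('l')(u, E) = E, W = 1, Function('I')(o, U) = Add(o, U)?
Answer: 200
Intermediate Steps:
Function('I')(o, U) = Add(U, o)
Function('O')(r, n) = Mul(3, n) (Function('O')(r, n) = Mul(Add(n, Add(n, n)), 1) = Mul(Add(n, Mul(2, n)), 1) = Mul(Mul(3, n), 1) = Mul(3, n))
Add(Function('l')(67, 158), Mul(-1, Function('O')(116, Function('x')(-14)))) = Add(158, Mul(-1, Mul(3, -14))) = Add(158, Mul(-1, -42)) = Add(158, 42) = 200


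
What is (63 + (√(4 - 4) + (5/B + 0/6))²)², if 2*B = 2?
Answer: 7744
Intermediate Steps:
B = 1 (B = (½)*2 = 1)
(63 + (√(4 - 4) + (5/B + 0/6))²)² = (63 + (√(4 - 4) + (5/1 + 0/6))²)² = (63 + (√0 + (5*1 + 0*(⅙)))²)² = (63 + (0 + (5 + 0))²)² = (63 + (0 + 5)²)² = (63 + 5²)² = (63 + 25)² = 88² = 7744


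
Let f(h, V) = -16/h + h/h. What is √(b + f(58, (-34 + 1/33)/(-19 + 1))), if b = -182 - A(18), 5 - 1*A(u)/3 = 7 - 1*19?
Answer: 4*I*√12209/29 ≈ 15.241*I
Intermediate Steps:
A(u) = 51 (A(u) = 15 - 3*(7 - 1*19) = 15 - 3*(7 - 19) = 15 - 3*(-12) = 15 + 36 = 51)
f(h, V) = 1 - 16/h (f(h, V) = -16/h + 1 = 1 - 16/h)
b = -233 (b = -182 - 1*51 = -182 - 51 = -233)
√(b + f(58, (-34 + 1/33)/(-19 + 1))) = √(-233 + (-16 + 58)/58) = √(-233 + (1/58)*42) = √(-233 + 21/29) = √(-6736/29) = 4*I*√12209/29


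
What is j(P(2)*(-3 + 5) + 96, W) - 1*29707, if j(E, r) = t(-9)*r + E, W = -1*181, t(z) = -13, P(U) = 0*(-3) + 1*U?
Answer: -27254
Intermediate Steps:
P(U) = U (P(U) = 0 + U = U)
W = -181
j(E, r) = E - 13*r (j(E, r) = -13*r + E = E - 13*r)
j(P(2)*(-3 + 5) + 96, W) - 1*29707 = ((2*(-3 + 5) + 96) - 13*(-181)) - 1*29707 = ((2*2 + 96) + 2353) - 29707 = ((4 + 96) + 2353) - 29707 = (100 + 2353) - 29707 = 2453 - 29707 = -27254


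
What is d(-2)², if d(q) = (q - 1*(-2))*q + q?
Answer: 4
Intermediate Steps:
d(q) = q + q*(2 + q) (d(q) = (q + 2)*q + q = (2 + q)*q + q = q*(2 + q) + q = q + q*(2 + q))
d(-2)² = (-2*(3 - 2))² = (-2*1)² = (-2)² = 4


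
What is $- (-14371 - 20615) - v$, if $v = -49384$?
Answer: $84370$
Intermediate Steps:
$- (-14371 - 20615) - v = - (-14371 - 20615) - -49384 = \left(-1\right) \left(-34986\right) + 49384 = 34986 + 49384 = 84370$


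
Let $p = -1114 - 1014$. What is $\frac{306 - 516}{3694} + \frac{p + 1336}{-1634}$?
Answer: $\frac{645627}{1508999} \approx 0.42785$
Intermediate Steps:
$p = -2128$
$\frac{306 - 516}{3694} + \frac{p + 1336}{-1634} = \frac{306 - 516}{3694} + \frac{-2128 + 1336}{-1634} = \left(306 - 516\right) \frac{1}{3694} - - \frac{396}{817} = \left(-210\right) \frac{1}{3694} + \frac{396}{817} = - \frac{105}{1847} + \frac{396}{817} = \frac{645627}{1508999}$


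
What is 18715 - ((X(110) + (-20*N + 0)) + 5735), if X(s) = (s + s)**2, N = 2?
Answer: -35380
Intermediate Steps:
X(s) = 4*s**2 (X(s) = (2*s)**2 = 4*s**2)
18715 - ((X(110) + (-20*N + 0)) + 5735) = 18715 - ((4*110**2 + (-20*2 + 0)) + 5735) = 18715 - ((4*12100 + (-40 + 0)) + 5735) = 18715 - ((48400 - 40) + 5735) = 18715 - (48360 + 5735) = 18715 - 1*54095 = 18715 - 54095 = -35380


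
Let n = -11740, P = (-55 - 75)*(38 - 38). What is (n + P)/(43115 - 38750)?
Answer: -2348/873 ≈ -2.6896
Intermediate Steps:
P = 0 (P = -130*0 = 0)
(n + P)/(43115 - 38750) = (-11740 + 0)/(43115 - 38750) = -11740/4365 = -11740*1/4365 = -2348/873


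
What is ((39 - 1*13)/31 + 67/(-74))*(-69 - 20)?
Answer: 13617/2294 ≈ 5.9359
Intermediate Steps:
((39 - 1*13)/31 + 67/(-74))*(-69 - 20) = ((39 - 13)*(1/31) + 67*(-1/74))*(-89) = (26*(1/31) - 67/74)*(-89) = (26/31 - 67/74)*(-89) = -153/2294*(-89) = 13617/2294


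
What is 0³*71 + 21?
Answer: 21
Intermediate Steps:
0³*71 + 21 = 0*71 + 21 = 0 + 21 = 21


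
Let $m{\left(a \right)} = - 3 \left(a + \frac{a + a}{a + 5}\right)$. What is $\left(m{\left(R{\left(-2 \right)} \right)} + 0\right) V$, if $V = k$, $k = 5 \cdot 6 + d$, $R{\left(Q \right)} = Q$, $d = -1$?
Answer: $290$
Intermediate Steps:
$m{\left(a \right)} = - 3 a - \frac{6 a}{5 + a}$ ($m{\left(a \right)} = - 3 \left(a + \frac{2 a}{5 + a}\right) = - 3 a - \frac{6 a}{5 + a}$)
$k = 29$ ($k = 5 \cdot 6 - 1 = 30 - 1 = 29$)
$V = 29$
$\left(m{\left(R{\left(-2 \right)} \right)} + 0\right) V = \left(\left(-3\right) \left(-2\right) \frac{1}{5 - 2} \left(7 - 2\right) + 0\right) 29 = \left(\left(-3\right) \left(-2\right) \frac{1}{3} \cdot 5 + 0\right) 29 = \left(10 + 0\right) 29 = 10 \cdot 29 = 290$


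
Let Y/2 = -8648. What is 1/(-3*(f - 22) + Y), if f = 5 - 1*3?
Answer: -1/17236 ≈ -5.8018e-5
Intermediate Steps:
Y = -17296 (Y = 2*(-8648) = -17296)
f = 2 (f = 5 - 3 = 2)
1/(-3*(f - 22) + Y) = 1/(-3*(2 - 22) - 17296) = 1/(-3*(-20) - 17296) = 1/(60 - 17296) = 1/(-17236) = -1/17236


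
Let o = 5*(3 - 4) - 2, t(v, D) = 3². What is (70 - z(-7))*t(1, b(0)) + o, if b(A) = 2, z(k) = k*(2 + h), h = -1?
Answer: 686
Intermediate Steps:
z(k) = k (z(k) = k*(2 - 1) = k*1 = k)
t(v, D) = 9
o = -7 (o = 5*(-1) - 2 = -5 - 2 = -7)
(70 - z(-7))*t(1, b(0)) + o = (70 - 1*(-7))*9 - 7 = (70 + 7)*9 - 7 = 77*9 - 7 = 693 - 7 = 686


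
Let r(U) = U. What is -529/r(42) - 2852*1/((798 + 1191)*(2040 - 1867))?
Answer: -60715699/4817358 ≈ -12.604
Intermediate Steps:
-529/r(42) - 2852*1/((798 + 1191)*(2040 - 1867)) = -529/42 - 2852*1/((798 + 1191)*(2040 - 1867)) = -529*1/42 - 2852/(1989*173) = -529/42 - 2852/344097 = -60715699/4817358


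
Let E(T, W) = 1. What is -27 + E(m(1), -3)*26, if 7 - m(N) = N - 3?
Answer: -1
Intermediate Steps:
m(N) = 10 - N (m(N) = 7 - (N - 3) = 7 - (-3 + N) = 7 + (3 - N) = 10 - N)
-27 + E(m(1), -3)*26 = -27 + 1*26 = -27 + 26 = -1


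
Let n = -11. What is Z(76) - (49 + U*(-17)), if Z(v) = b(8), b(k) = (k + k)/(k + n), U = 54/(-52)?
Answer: -5615/78 ≈ -71.987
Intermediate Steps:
U = -27/26 (U = 54*(-1/52) = -27/26 ≈ -1.0385)
b(k) = 2*k/(-11 + k) (b(k) = (k + k)/(k - 11) = (2*k)/(-11 + k) = 2*k/(-11 + k))
Z(v) = -16/3 (Z(v) = 2*8/(-11 + 8) = 2*8/(-3) = 2*8*(-1/3) = -16/3)
Z(76) - (49 + U*(-17)) = -16/3 - (49 - 27/26*(-17)) = -16/3 - (49 + 459/26) = -16/3 - 1*1733/26 = -16/3 - 1733/26 = -5615/78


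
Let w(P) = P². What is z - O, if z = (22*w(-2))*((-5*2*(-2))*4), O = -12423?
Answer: 19463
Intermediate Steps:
z = 7040 (z = (22*(-2)²)*((-5*2*(-2))*4) = (22*4)*(-10*(-2)*4) = 88*(20*4) = 88*80 = 7040)
z - O = 7040 - 1*(-12423) = 7040 + 12423 = 19463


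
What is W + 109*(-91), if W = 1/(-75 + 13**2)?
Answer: -932385/94 ≈ -9919.0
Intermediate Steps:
W = 1/94 (W = 1/(-75 + 169) = 1/94 ≈ 0.010638)
W + 109*(-91) = 1/94 + 109*(-91) = 1/94 - 9919 = -932385/94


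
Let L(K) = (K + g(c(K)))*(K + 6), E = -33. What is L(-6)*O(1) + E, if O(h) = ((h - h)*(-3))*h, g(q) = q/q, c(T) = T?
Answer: -33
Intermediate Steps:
g(q) = 1
L(K) = (1 + K)*(6 + K) (L(K) = (K + 1)*(K + 6) = (1 + K)*(6 + K))
O(h) = 0 (O(h) = (0*(-3))*h = 0*h = 0)
L(-6)*O(1) + E = (6 + (-6)**2 + 7*(-6))*0 - 33 = (6 + 36 - 42)*0 - 33 = 0*0 - 33 = 0 - 33 = -33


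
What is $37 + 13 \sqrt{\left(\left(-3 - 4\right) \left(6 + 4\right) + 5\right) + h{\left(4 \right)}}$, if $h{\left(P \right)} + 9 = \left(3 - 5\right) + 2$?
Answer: $37 + 13 i \sqrt{74} \approx 37.0 + 111.83 i$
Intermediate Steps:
$h{\left(P \right)} = -9$ ($h{\left(P \right)} = -9 + \left(\left(3 - 5\right) + 2\right) = -9 + \left(-2 + 2\right) = -9 + 0 = -9$)
$37 + 13 \sqrt{\left(\left(-3 - 4\right) \left(6 + 4\right) + 5\right) + h{\left(4 \right)}} = 37 + 13 \sqrt{\left(\left(-3 - 4\right) \left(6 + 4\right) + 5\right) - 9} = 37 + 13 \sqrt{\left(\left(-7\right) 10 + 5\right) - 9} = 37 + 13 \sqrt{\left(-70 + 5\right) - 9} = 37 + 13 \sqrt{-65 - 9} = 37 + 13 \sqrt{-74} = 37 + 13 i \sqrt{74}$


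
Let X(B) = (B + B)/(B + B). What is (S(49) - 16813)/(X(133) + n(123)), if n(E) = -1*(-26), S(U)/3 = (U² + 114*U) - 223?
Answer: 6479/27 ≈ 239.96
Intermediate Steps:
S(U) = -669 + 3*U² + 342*U (S(U) = 3*((U² + 114*U) - 223) = 3*(-223 + U² + 114*U) = -669 + 3*U² + 342*U)
X(B) = 1 (X(B) = (2*B)/((2*B)) = (2*B)*(1/(2*B)) = 1)
n(E) = 26
(S(49) - 16813)/(X(133) + n(123)) = ((-669 + 3*49² + 342*49) - 16813)/(1 + 26) = ((-669 + 3*2401 + 16758) - 16813)/27 = ((-669 + 7203 + 16758) - 16813)*(1/27) = (23292 - 16813)*(1/27) = 6479*(1/27) = 6479/27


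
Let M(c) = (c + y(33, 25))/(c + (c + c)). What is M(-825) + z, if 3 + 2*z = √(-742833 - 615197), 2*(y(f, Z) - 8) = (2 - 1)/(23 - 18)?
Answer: -4826/4125 + I*√1358030/2 ≈ -1.1699 + 582.67*I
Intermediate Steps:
y(f, Z) = 81/10 (y(f, Z) = 8 + ((2 - 1)/(23 - 18))/2 = 8 + (1/5)/2 = 8 + (1*(⅕))/2 = 8 + (½)*(⅕) = 8 + ⅒ = 81/10)
M(c) = (81/10 + c)/(3*c) (M(c) = (c + 81/10)/(c + (c + c)) = (81/10 + c)/(c + 2*c) = (81/10 + c)/((3*c)) = (81/10 + c)*(1/(3*c)) = (81/10 + c)/(3*c))
z = -3/2 + I*√1358030/2 (z = -3/2 + √(-742833 - 615197)/2 = -3/2 + √(-1358030)/2 = -3/2 + (I*√1358030)/2 = -3/2 + I*√1358030/2 ≈ -1.5 + 582.67*I)
M(-825) + z = (1/30)*(81 + 10*(-825))/(-825) + (-3/2 + I*√1358030/2) = (1/30)*(-1/825)*(81 - 8250) + (-3/2 + I*√1358030/2) = (1/30)*(-1/825)*(-8169) + (-3/2 + I*√1358030/2) = 2723/8250 + (-3/2 + I*√1358030/2) = -4826/4125 + I*√1358030/2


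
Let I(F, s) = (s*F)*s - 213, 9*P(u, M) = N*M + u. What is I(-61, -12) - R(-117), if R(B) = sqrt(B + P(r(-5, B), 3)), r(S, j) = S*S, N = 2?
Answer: -8997 - I*sqrt(1022)/3 ≈ -8997.0 - 10.656*I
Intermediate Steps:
r(S, j) = S**2
P(u, M) = u/9 + 2*M/9 (P(u, M) = (2*M + u)/9 = (u + 2*M)/9 = u/9 + 2*M/9)
R(B) = sqrt(31/9 + B) (R(B) = sqrt(B + ((1/9)*(-5)**2 + (2/9)*3)) = sqrt(B + ((1/9)*25 + 2/3)) = sqrt(B + (25/9 + 2/3)) = sqrt(B + 31/9) = sqrt(31/9 + B))
I(F, s) = -213 + F*s**2 (I(F, s) = (F*s)*s - 213 = F*s**2 - 213 = -213 + F*s**2)
I(-61, -12) - R(-117) = (-213 - 61*(-12)**2) - sqrt(31 + 9*(-117))/3 = (-213 - 61*144) - sqrt(31 - 1053)/3 = (-213 - 8784) - sqrt(-1022)/3 = -8997 - I*sqrt(1022)/3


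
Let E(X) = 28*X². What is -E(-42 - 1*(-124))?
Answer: -188272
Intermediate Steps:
-E(-42 - 1*(-124)) = -28*(-42 - 1*(-124))² = -28*(-42 + 124)² = -28*82² = -28*6724 = -1*188272 = -188272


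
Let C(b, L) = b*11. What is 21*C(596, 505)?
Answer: 137676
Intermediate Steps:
C(b, L) = 11*b
21*C(596, 505) = 21*(11*596) = 21*6556 = 137676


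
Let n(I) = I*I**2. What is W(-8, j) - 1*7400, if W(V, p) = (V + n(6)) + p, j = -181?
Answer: -7373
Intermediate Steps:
n(I) = I**3
W(V, p) = 216 + V + p (W(V, p) = (V + 6**3) + p = (V + 216) + p = (216 + V) + p = 216 + V + p)
W(-8, j) - 1*7400 = (216 - 8 - 181) - 1*7400 = 27 - 7400 = -7373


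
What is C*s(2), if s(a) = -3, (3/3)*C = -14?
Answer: 42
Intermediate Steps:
C = -14
C*s(2) = -14*(-3) = 42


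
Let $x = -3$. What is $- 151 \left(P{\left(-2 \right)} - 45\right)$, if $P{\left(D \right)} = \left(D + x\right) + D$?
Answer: $7852$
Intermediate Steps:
$P{\left(D \right)} = -3 + 2 D$ ($P{\left(D \right)} = \left(D - 3\right) + D = \left(-3 + D\right) + D = -3 + 2 D$)
$- 151 \left(P{\left(-2 \right)} - 45\right) = - 151 \left(\left(-3 + 2 \left(-2\right)\right) - 45\right) = - 151 \left(\left(-3 - 4\right) - 45\right) = - 151 \left(-7 - 45\right) = \left(-151\right) \left(-52\right) = 7852$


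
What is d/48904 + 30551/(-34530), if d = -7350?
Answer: -436965401/422163780 ≈ -1.0351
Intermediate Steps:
d/48904 + 30551/(-34530) = -7350/48904 + 30551/(-34530) = -7350*1/48904 + 30551*(-1/34530) = -3675/24452 - 30551/34530 = -436965401/422163780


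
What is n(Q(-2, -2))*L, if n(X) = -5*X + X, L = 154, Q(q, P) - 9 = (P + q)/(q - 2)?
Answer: -6160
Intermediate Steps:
Q(q, P) = 9 + (P + q)/(-2 + q) (Q(q, P) = 9 + (P + q)/(q - 2) = 9 + (P + q)/(-2 + q))
n(X) = -4*X
n(Q(-2, -2))*L = -4*(-18 - 2 + 10*(-2))/(-2 - 2)*154 = -4*(-18 - 2 - 20)/(-4)*154 = -(-1)*(-40)*154 = -4*10*154 = -40*154 = -6160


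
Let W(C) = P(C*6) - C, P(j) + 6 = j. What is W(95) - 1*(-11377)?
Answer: 11846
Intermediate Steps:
P(j) = -6 + j
W(C) = -6 + 5*C (W(C) = (-6 + C*6) - C = (-6 + 6*C) - C = -6 + 5*C)
W(95) - 1*(-11377) = (-6 + 5*95) - 1*(-11377) = (-6 + 475) + 11377 = 469 + 11377 = 11846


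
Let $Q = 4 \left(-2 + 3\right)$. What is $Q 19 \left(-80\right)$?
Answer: $-6080$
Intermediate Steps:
$Q = 4$ ($Q = 4 \cdot 1 = 4$)
$Q 19 \left(-80\right) = 4 \cdot 19 \left(-80\right) = 4 \left(-1520\right) = -6080$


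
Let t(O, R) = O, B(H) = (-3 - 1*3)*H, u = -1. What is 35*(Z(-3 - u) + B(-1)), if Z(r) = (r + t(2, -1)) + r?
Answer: 140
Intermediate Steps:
B(H) = -6*H (B(H) = (-3 - 3)*H = -6*H)
Z(r) = 2 + 2*r (Z(r) = (r + 2) + r = (2 + r) + r = 2 + 2*r)
35*(Z(-3 - u) + B(-1)) = 35*((2 + 2*(-3 - 1*(-1))) - 6*(-1)) = 35*((2 + 2*(-3 + 1)) + 6) = 35*((2 + 2*(-2)) + 6) = 35*((2 - 4) + 6) = 35*(-2 + 6) = 35*4 = 140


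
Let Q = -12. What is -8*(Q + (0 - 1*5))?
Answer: 136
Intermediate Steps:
-8*(Q + (0 - 1*5)) = -8*(-12 + (0 - 1*5)) = -8*(-12 + (0 - 5)) = -8*(-12 - 5) = -8*(-17) = 136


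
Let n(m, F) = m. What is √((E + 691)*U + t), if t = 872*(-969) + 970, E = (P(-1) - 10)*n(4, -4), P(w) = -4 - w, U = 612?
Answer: I*√452930 ≈ 673.0*I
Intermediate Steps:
E = -52 (E = ((-4 - 1*(-1)) - 10)*4 = ((-4 + 1) - 10)*4 = (-3 - 10)*4 = -13*4 = -52)
t = -843998 (t = -844968 + 970 = -843998)
√((E + 691)*U + t) = √((-52 + 691)*612 - 843998) = √(639*612 - 843998) = √(391068 - 843998) = √(-452930) = I*√452930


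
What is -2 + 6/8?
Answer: -5/4 ≈ -1.2500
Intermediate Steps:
-2 + 6/8 = -2 + 6*(⅛) = -2 + ¾ = -5/4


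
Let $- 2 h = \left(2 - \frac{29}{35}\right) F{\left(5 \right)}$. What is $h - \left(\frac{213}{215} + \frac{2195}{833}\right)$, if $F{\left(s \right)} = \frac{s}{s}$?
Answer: $- \frac{301701}{71638} \approx -4.2115$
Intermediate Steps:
$F{\left(s \right)} = 1$
$h = - \frac{41}{70}$ ($h = - \frac{\left(2 - \frac{29}{35}\right) 1}{2} = - \frac{\frac{41}{35} \cdot 1}{2} = \left(- \frac{1}{2}\right) \frac{41}{35} = - \frac{41}{70} \approx -0.58571$)
$h - \left(\frac{213}{215} + \frac{2195}{833}\right) = - \frac{41}{70} - \left(\frac{213}{215} + \frac{2195}{833}\right) = - \frac{41}{70} - \frac{649354}{179095} = - \frac{301701}{71638}$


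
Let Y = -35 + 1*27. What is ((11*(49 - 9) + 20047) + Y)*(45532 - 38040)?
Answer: 153428668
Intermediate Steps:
Y = -8 (Y = -35 + 27 = -8)
((11*(49 - 9) + 20047) + Y)*(45532 - 38040) = ((11*(49 - 9) + 20047) - 8)*(45532 - 38040) = ((11*40 + 20047) - 8)*7492 = ((440 + 20047) - 8)*7492 = (20487 - 8)*7492 = 20479*7492 = 153428668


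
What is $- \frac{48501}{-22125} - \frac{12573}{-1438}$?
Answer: $\frac{115974021}{10605250} \approx 10.936$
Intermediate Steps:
$- \frac{48501}{-22125} - \frac{12573}{-1438} = \left(-48501\right) \left(- \frac{1}{22125}\right) - - \frac{12573}{1438} = \frac{16167}{7375} + \frac{12573}{1438} = \frac{115974021}{10605250}$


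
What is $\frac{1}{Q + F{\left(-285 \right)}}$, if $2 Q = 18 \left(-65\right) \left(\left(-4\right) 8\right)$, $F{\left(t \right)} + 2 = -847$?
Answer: $\frac{1}{17871} \approx 5.5957 \cdot 10^{-5}$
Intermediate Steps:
$F{\left(t \right)} = -849$ ($F{\left(t \right)} = -2 - 847 = -849$)
$Q = 18720$ ($Q = \frac{18 \left(-65\right) \left(\left(-4\right) 8\right)}{2} = \frac{\left(-1170\right) \left(-32\right)}{2} = \frac{1}{2} \cdot 37440 = 18720$)
$\frac{1}{Q + F{\left(-285 \right)}} = \frac{1}{18720 - 849} = \frac{1}{17871}$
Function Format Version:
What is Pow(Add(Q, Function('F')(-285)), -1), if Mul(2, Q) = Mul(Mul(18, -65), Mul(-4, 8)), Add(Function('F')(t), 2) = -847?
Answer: Rational(1, 17871) ≈ 5.5957e-5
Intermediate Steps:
Function('F')(t) = -849 (Function('F')(t) = Add(-2, -847) = -849)
Q = 18720 (Q = Mul(Rational(1, 2), Mul(Mul(18, -65), Mul(-4, 8))) = Mul(Rational(1, 2), Mul(-1170, -32)) = Mul(Rational(1, 2), 37440) = 18720)
Pow(Add(Q, Function('F')(-285)), -1) = Pow(Add(18720, -849), -1) = Pow(17871, -1) = Rational(1, 17871)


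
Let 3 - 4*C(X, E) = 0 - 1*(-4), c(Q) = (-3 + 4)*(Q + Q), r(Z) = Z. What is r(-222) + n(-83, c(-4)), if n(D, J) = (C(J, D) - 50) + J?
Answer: -1121/4 ≈ -280.25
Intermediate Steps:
c(Q) = 2*Q (c(Q) = 1*(2*Q) = 2*Q)
C(X, E) = -¼ (C(X, E) = ¾ - (0 - 1*(-4))/4 = ¾ - (0 + 4)/4 = ¾ - ¼*4 = ¾ - 1 = -¼)
n(D, J) = -201/4 + J (n(D, J) = (-¼ - 50) + J = -201/4 + J)
r(-222) + n(-83, c(-4)) = -222 + (-201/4 + 2*(-4)) = -222 + (-201/4 - 8) = -222 - 233/4 = -1121/4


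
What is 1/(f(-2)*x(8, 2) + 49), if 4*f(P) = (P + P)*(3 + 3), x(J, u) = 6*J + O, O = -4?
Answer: -1/215 ≈ -0.0046512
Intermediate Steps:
x(J, u) = -4 + 6*J (x(J, u) = 6*J - 4 = -4 + 6*J)
f(P) = 3*P (f(P) = ((P + P)*(3 + 3))/4 = ((2*P)*6)/4 = (12*P)/4 = 3*P)
1/(f(-2)*x(8, 2) + 49) = 1/((3*(-2))*(-4 + 6*8) + 49) = 1/(-6*(-4 + 48) + 49) = 1/(-6*44 + 49) = 1/(-264 + 49) = 1/(-215) = -1/215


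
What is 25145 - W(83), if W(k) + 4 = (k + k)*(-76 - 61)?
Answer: 47891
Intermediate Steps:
W(k) = -4 - 274*k (W(k) = -4 + (k + k)*(-76 - 61) = -4 + (2*k)*(-137) = -4 - 274*k)
25145 - W(83) = 25145 - (-4 - 274*83) = 25145 - (-4 - 22742) = 25145 - 1*(-22746) = 25145 + 22746 = 47891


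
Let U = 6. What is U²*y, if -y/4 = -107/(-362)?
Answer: -7704/181 ≈ -42.564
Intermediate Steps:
y = -214/181 (y = -(-428)/(-362) = -(-428)*(-1)/362 = -4*107/362 = -214/181 ≈ -1.1823)
U²*y = 6²*(-214/181) = 36*(-214/181) = -7704/181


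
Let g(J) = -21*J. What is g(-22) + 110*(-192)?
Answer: -20658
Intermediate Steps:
g(-22) + 110*(-192) = -21*(-22) + 110*(-192) = 462 - 21120 = -20658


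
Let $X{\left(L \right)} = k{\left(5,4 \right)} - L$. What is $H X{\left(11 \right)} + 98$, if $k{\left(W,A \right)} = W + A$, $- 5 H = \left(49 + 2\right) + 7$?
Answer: $\frac{606}{5} \approx 121.2$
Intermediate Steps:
$H = - \frac{58}{5}$ ($H = - \frac{\left(49 + 2\right) + 7}{5} = - \frac{51 + 7}{5} = \left(- \frac{1}{5}\right) 58 = - \frac{58}{5} \approx -11.6$)
$k{\left(W,A \right)} = A + W$
$X{\left(L \right)} = 9 - L$ ($X{\left(L \right)} = \left(4 + 5\right) - L = 9 - L$)
$H X{\left(11 \right)} + 98 = - \frac{58 \left(9 - 11\right)}{5} + 98 = \left(- \frac{58}{5}\right) \left(-2\right) + 98 = \frac{116}{5} + 98 = \frac{606}{5}$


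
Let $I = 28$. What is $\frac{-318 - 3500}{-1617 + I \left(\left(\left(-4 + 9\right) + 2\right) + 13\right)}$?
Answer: $\frac{3818}{1057} \approx 3.6121$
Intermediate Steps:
$\frac{-318 - 3500}{-1617 + I \left(\left(\left(-4 + 9\right) + 2\right) + 13\right)} = \frac{-318 - 3500}{-1617 + 28 \left(\left(\left(-4 + 9\right) + 2\right) + 13\right)} = - \frac{3818}{-1617 + 28 \left(\left(5 + 2\right) + 13\right)} = - \frac{3818}{-1617 + 28 \left(7 + 13\right)} = - \frac{3818}{-1617 + 28 \cdot 20} = - \frac{3818}{-1617 + 560} = - \frac{3818}{-1057} = \left(-3818\right) \left(- \frac{1}{1057}\right) = \frac{3818}{1057}$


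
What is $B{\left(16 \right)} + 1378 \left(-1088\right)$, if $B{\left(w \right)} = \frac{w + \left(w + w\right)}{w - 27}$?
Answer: $- \frac{16491952}{11} \approx -1.4993 \cdot 10^{6}$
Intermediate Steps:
$B{\left(w \right)} = \frac{3 w}{-27 + w}$ ($B{\left(w \right)} = \frac{w + 2 w}{-27 + w} = \frac{3 w}{-27 + w}$)
$B{\left(16 \right)} + 1378 \left(-1088\right) = 3 \cdot 16 \frac{1}{-27 + 16} + 1378 \left(-1088\right) = 3 \cdot 16 \frac{1}{-11} - 1499264 = 3 \cdot 16 \left(- \frac{1}{11}\right) - 1499264 = - \frac{48}{11} - 1499264 = - \frac{16491952}{11}$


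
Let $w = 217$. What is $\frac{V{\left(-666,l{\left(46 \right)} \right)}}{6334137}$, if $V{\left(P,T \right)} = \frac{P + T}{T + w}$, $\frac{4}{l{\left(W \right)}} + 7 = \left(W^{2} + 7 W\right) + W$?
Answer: $- \frac{1649678}{3404680981281} \approx -4.8453 \cdot 10^{-7}$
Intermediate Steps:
$l{\left(W \right)} = \frac{4}{-7 + W^{2} + 8 W}$ ($l{\left(W \right)} = \frac{4}{-7 + \left(\left(W^{2} + 7 W\right) + W\right)} = \frac{4}{-7 + \left(W^{2} + 8 W\right)} = \frac{4}{-7 + W^{2} + 8 W}$)
$V{\left(P,T \right)} = \frac{P + T}{217 + T}$ ($V{\left(P,T \right)} = \frac{P + T}{T + 217} = \frac{P + T}{217 + T}$)
$\frac{V{\left(-666,l{\left(46 \right)} \right)}}{6334137} = \frac{\frac{1}{217 + \frac{4}{-7 + 46^{2} + 8 \cdot 46}} \left(-666 + \frac{4}{-7 + 46^{2} + 8 \cdot 46}\right)}{6334137} = \frac{-666 + \frac{4}{-7 + 2116 + 368}}{217 + \frac{4}{-7 + 2116 + 368}} \cdot \frac{1}{6334137} = \frac{-666 + \frac{4}{2477}}{217 + \frac{4}{2477}} \cdot \frac{1}{6334137} = \frac{1}{\frac{537513}{2477}} \left(- \frac{1649678}{2477}\right) \frac{1}{6334137} = \frac{2477}{537513} \left(- \frac{1649678}{2477}\right) \frac{1}{6334137} = \left(- \frac{1649678}{537513}\right) \frac{1}{6334137} = - \frac{1649678}{3404680981281}$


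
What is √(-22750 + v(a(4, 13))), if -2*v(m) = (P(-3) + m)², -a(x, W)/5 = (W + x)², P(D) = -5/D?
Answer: 40*I*√5987/3 ≈ 1031.7*I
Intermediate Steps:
a(x, W) = -5*(W + x)²
v(m) = -(5/3 + m)²/2 (v(m) = -(-5/(-3) + m)²/2 = -(-5*(-⅓) + m)²/2 = -(5/3 + m)²/2)
√(-22750 + v(a(4, 13))) = √(-22750 - (5 + 3*(-5*(13 + 4)²))²/18) = √(-22750 - (5 + 3*(-5*17²))²/18) = √(-22750 - (5 + 3*(-5*289))²/18) = √(-22750 - (5 + 3*(-1445))²/18) = √(-22750 - (5 - 4335)²/18) = √(-22750 - 1/18*(-4330)²) = √(-22750 - 1/18*18748900) = √(-22750 - 9374450/9) = √(-9579200/9) = 40*I*√5987/3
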